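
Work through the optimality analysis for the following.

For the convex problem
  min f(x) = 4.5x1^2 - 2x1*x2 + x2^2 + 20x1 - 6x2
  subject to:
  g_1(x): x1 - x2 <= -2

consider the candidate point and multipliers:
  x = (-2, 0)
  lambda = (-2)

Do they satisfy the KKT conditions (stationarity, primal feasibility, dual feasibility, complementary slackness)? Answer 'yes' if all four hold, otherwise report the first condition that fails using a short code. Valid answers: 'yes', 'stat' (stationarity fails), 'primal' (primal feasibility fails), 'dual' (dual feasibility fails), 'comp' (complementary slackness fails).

Gradient of f: grad f(x) = Q x + c = (2, -2)
Constraint values g_i(x) = a_i^T x - b_i:
  g_1((-2, 0)) = 0
Stationarity residual: grad f(x) + sum_i lambda_i a_i = (0, 0)
  -> stationarity OK
Primal feasibility (all g_i <= 0): OK
Dual feasibility (all lambda_i >= 0): FAILS
Complementary slackness (lambda_i * g_i(x) = 0 for all i): OK

Verdict: the first failing condition is dual_feasibility -> dual.

dual


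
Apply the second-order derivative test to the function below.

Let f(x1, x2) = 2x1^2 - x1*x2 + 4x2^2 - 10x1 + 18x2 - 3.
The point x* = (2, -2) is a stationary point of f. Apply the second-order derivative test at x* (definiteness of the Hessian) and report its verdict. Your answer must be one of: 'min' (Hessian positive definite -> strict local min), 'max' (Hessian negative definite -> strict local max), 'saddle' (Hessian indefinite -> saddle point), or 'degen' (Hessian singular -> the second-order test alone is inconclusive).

Compute the Hessian H = grad^2 f:
  H = [[4, -1], [-1, 8]]
Verify stationarity: grad f(x*) = H x* + g = (0, 0).
Eigenvalues of H: 3.7639, 8.2361.
Both eigenvalues > 0, so H is positive definite -> x* is a strict local min.

min


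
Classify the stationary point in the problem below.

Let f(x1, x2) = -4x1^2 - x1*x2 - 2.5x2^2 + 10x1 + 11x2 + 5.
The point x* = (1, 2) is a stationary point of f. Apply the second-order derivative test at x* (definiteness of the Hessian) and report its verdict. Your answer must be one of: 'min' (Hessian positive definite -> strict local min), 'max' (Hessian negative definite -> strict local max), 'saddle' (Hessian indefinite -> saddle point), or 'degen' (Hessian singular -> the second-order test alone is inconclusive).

Compute the Hessian H = grad^2 f:
  H = [[-8, -1], [-1, -5]]
Verify stationarity: grad f(x*) = H x* + g = (0, 0).
Eigenvalues of H: -8.3028, -4.6972.
Both eigenvalues < 0, so H is negative definite -> x* is a strict local max.

max


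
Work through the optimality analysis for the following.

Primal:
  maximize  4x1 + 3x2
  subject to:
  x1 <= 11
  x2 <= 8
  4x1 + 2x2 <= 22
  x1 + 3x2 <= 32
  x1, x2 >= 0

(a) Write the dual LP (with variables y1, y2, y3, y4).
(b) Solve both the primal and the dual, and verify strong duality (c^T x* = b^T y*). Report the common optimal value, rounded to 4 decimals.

The standard primal-dual pair for 'max c^T x s.t. A x <= b, x >= 0' is:
  Dual:  min b^T y  s.t.  A^T y >= c,  y >= 0.

So the dual LP is:
  minimize  11y1 + 8y2 + 22y3 + 32y4
  subject to:
    y1 + 4y3 + y4 >= 4
    y2 + 2y3 + 3y4 >= 3
    y1, y2, y3, y4 >= 0

Solving the primal: x* = (1.5, 8).
  primal value c^T x* = 30.
Solving the dual: y* = (0, 1, 1, 0).
  dual value b^T y* = 30.
Strong duality: c^T x* = b^T y*. Confirmed.

30


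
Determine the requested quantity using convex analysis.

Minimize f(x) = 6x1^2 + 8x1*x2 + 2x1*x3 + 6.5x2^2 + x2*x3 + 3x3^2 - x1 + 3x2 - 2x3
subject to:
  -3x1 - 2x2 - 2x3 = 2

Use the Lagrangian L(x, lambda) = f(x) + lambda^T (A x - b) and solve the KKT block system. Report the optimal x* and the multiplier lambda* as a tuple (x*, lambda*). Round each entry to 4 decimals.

Form the Lagrangian:
  L(x, lambda) = (1/2) x^T Q x + c^T x + lambda^T (A x - b)
Stationarity (grad_x L = 0): Q x + c + A^T lambda = 0.
Primal feasibility: A x = b.

This gives the KKT block system:
  [ Q   A^T ] [ x     ]   [-c ]
  [ A    0  ] [ lambda ] = [ b ]

Solving the linear system:
  x*      = (-0.1206, -0.4925, -0.3266)
  lambda* = (-2.3467)
  f(x*)   = 1.995

x* = (-0.1206, -0.4925, -0.3266), lambda* = (-2.3467)


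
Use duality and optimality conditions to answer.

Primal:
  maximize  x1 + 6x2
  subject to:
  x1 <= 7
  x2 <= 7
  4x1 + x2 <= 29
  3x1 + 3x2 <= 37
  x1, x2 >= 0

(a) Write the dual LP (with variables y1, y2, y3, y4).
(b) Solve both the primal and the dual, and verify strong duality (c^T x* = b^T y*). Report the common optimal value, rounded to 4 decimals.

The standard primal-dual pair for 'max c^T x s.t. A x <= b, x >= 0' is:
  Dual:  min b^T y  s.t.  A^T y >= c,  y >= 0.

So the dual LP is:
  minimize  7y1 + 7y2 + 29y3 + 37y4
  subject to:
    y1 + 4y3 + 3y4 >= 1
    y2 + y3 + 3y4 >= 6
    y1, y2, y3, y4 >= 0

Solving the primal: x* = (5.3333, 7).
  primal value c^T x* = 47.3333.
Solving the dual: y* = (0, 5, 0, 0.3333).
  dual value b^T y* = 47.3333.
Strong duality: c^T x* = b^T y*. Confirmed.

47.3333


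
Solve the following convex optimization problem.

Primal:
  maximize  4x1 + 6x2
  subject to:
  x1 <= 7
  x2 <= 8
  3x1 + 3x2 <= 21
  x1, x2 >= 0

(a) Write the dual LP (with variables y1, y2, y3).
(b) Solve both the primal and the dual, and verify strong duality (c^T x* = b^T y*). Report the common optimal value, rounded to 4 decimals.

The standard primal-dual pair for 'max c^T x s.t. A x <= b, x >= 0' is:
  Dual:  min b^T y  s.t.  A^T y >= c,  y >= 0.

So the dual LP is:
  minimize  7y1 + 8y2 + 21y3
  subject to:
    y1 + 3y3 >= 4
    y2 + 3y3 >= 6
    y1, y2, y3 >= 0

Solving the primal: x* = (0, 7).
  primal value c^T x* = 42.
Solving the dual: y* = (0, 0, 2).
  dual value b^T y* = 42.
Strong duality: c^T x* = b^T y*. Confirmed.

42


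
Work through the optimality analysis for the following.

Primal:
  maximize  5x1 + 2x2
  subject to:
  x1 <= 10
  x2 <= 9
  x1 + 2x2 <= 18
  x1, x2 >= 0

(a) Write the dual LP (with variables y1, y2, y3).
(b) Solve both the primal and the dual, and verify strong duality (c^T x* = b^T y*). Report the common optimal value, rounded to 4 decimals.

The standard primal-dual pair for 'max c^T x s.t. A x <= b, x >= 0' is:
  Dual:  min b^T y  s.t.  A^T y >= c,  y >= 0.

So the dual LP is:
  minimize  10y1 + 9y2 + 18y3
  subject to:
    y1 + y3 >= 5
    y2 + 2y3 >= 2
    y1, y2, y3 >= 0

Solving the primal: x* = (10, 4).
  primal value c^T x* = 58.
Solving the dual: y* = (4, 0, 1).
  dual value b^T y* = 58.
Strong duality: c^T x* = b^T y*. Confirmed.

58


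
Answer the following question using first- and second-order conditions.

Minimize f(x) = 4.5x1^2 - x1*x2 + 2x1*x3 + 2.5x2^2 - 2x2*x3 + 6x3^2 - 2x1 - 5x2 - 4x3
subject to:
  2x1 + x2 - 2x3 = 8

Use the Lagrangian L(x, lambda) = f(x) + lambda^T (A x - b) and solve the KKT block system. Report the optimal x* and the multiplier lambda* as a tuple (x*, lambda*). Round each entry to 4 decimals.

Form the Lagrangian:
  L(x, lambda) = (1/2) x^T Q x + c^T x + lambda^T (A x - b)
Stationarity (grad_x L = 0): Q x + c + A^T lambda = 0.
Primal feasibility: A x = b.

This gives the KKT block system:
  [ Q   A^T ] [ x     ]   [-c ]
  [ A    0  ] [ lambda ] = [ b ]

Solving the linear system:
  x*      = (2.0896, 2.4403, -0.6903)
  lambda* = (-6.4925)
  f(x*)   = 19.1604

x* = (2.0896, 2.4403, -0.6903), lambda* = (-6.4925)


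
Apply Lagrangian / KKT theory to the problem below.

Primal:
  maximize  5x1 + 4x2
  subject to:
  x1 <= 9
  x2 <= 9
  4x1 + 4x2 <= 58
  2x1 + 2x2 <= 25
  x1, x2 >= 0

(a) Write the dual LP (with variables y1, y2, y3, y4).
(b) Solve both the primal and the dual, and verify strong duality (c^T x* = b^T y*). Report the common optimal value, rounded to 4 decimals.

The standard primal-dual pair for 'max c^T x s.t. A x <= b, x >= 0' is:
  Dual:  min b^T y  s.t.  A^T y >= c,  y >= 0.

So the dual LP is:
  minimize  9y1 + 9y2 + 58y3 + 25y4
  subject to:
    y1 + 4y3 + 2y4 >= 5
    y2 + 4y3 + 2y4 >= 4
    y1, y2, y3, y4 >= 0

Solving the primal: x* = (9, 3.5).
  primal value c^T x* = 59.
Solving the dual: y* = (1, 0, 0, 2).
  dual value b^T y* = 59.
Strong duality: c^T x* = b^T y*. Confirmed.

59


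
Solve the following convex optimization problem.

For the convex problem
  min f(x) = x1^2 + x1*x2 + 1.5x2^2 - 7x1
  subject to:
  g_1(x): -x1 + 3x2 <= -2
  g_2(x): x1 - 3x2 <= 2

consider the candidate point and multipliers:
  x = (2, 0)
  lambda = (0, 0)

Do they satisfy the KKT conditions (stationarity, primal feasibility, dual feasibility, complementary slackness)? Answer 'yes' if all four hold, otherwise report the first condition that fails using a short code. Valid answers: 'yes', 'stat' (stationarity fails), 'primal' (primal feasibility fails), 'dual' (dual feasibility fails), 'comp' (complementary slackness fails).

Gradient of f: grad f(x) = Q x + c = (-3, 2)
Constraint values g_i(x) = a_i^T x - b_i:
  g_1((2, 0)) = 0
  g_2((2, 0)) = 0
Stationarity residual: grad f(x) + sum_i lambda_i a_i = (-3, 2)
  -> stationarity FAILS
Primal feasibility (all g_i <= 0): OK
Dual feasibility (all lambda_i >= 0): OK
Complementary slackness (lambda_i * g_i(x) = 0 for all i): OK

Verdict: the first failing condition is stationarity -> stat.

stat


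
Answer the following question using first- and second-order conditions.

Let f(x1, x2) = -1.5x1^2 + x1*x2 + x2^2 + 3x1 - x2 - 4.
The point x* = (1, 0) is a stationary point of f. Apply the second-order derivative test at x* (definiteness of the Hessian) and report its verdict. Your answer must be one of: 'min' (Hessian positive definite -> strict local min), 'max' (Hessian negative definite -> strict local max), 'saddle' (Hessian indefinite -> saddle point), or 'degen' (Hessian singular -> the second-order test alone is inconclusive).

Compute the Hessian H = grad^2 f:
  H = [[-3, 1], [1, 2]]
Verify stationarity: grad f(x*) = H x* + g = (0, 0).
Eigenvalues of H: -3.1926, 2.1926.
Eigenvalues have mixed signs, so H is indefinite -> x* is a saddle point.

saddle


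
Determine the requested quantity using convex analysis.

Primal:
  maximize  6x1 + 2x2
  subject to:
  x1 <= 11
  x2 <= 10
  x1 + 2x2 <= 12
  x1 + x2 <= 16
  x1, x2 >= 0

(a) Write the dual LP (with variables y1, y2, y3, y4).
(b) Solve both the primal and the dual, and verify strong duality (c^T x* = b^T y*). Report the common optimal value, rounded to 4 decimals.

The standard primal-dual pair for 'max c^T x s.t. A x <= b, x >= 0' is:
  Dual:  min b^T y  s.t.  A^T y >= c,  y >= 0.

So the dual LP is:
  minimize  11y1 + 10y2 + 12y3 + 16y4
  subject to:
    y1 + y3 + y4 >= 6
    y2 + 2y3 + y4 >= 2
    y1, y2, y3, y4 >= 0

Solving the primal: x* = (11, 0.5).
  primal value c^T x* = 67.
Solving the dual: y* = (5, 0, 1, 0).
  dual value b^T y* = 67.
Strong duality: c^T x* = b^T y*. Confirmed.

67


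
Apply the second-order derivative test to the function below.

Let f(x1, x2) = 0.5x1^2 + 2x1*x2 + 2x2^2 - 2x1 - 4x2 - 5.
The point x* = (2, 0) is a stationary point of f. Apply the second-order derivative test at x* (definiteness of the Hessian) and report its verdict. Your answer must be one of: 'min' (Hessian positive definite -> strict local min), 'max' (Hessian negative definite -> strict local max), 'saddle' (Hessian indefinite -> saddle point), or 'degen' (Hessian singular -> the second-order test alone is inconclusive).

Compute the Hessian H = grad^2 f:
  H = [[1, 2], [2, 4]]
Verify stationarity: grad f(x*) = H x* + g = (0, 0).
Eigenvalues of H: 0, 5.
H has a zero eigenvalue (singular; positive semidefinite but not definite), so H is neither positive definite, negative definite, nor indefinite. The second-order test alone is inconclusive -> degen.
(Indeed, f is constant along the null direction of H through x*, so x* is not a strict local extremum.)

degen


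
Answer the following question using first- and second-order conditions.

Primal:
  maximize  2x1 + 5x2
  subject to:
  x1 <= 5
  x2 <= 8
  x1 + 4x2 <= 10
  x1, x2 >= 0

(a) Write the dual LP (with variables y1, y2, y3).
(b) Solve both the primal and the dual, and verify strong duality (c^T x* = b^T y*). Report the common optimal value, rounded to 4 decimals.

The standard primal-dual pair for 'max c^T x s.t. A x <= b, x >= 0' is:
  Dual:  min b^T y  s.t.  A^T y >= c,  y >= 0.

So the dual LP is:
  minimize  5y1 + 8y2 + 10y3
  subject to:
    y1 + y3 >= 2
    y2 + 4y3 >= 5
    y1, y2, y3 >= 0

Solving the primal: x* = (5, 1.25).
  primal value c^T x* = 16.25.
Solving the dual: y* = (0.75, 0, 1.25).
  dual value b^T y* = 16.25.
Strong duality: c^T x* = b^T y*. Confirmed.

16.25


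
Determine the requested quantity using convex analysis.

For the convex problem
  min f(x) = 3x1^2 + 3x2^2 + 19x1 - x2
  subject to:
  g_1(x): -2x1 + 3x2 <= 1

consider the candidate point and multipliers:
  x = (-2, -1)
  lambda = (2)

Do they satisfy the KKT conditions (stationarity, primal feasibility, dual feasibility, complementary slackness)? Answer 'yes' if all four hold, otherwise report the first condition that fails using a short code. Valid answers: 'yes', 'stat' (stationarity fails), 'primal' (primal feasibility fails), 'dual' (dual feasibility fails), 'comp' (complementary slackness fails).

Gradient of f: grad f(x) = Q x + c = (7, -7)
Constraint values g_i(x) = a_i^T x - b_i:
  g_1((-2, -1)) = 0
Stationarity residual: grad f(x) + sum_i lambda_i a_i = (3, -1)
  -> stationarity FAILS
Primal feasibility (all g_i <= 0): OK
Dual feasibility (all lambda_i >= 0): OK
Complementary slackness (lambda_i * g_i(x) = 0 for all i): OK

Verdict: the first failing condition is stationarity -> stat.

stat


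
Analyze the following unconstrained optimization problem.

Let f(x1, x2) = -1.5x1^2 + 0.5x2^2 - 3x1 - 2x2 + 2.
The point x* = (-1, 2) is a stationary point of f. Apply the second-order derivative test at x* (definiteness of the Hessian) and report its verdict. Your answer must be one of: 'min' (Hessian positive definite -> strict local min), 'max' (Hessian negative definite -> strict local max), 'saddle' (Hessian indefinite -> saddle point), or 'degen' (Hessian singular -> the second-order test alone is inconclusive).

Compute the Hessian H = grad^2 f:
  H = [[-3, 0], [0, 1]]
Verify stationarity: grad f(x*) = H x* + g = (0, 0).
Eigenvalues of H: -3, 1.
Eigenvalues have mixed signs, so H is indefinite -> x* is a saddle point.

saddle


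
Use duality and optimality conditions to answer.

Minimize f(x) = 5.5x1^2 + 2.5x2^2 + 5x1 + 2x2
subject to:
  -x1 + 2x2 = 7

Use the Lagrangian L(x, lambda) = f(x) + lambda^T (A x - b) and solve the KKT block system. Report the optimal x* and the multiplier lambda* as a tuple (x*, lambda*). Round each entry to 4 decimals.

Form the Lagrangian:
  L(x, lambda) = (1/2) x^T Q x + c^T x + lambda^T (A x - b)
Stationarity (grad_x L = 0): Q x + c + A^T lambda = 0.
Primal feasibility: A x = b.

This gives the KKT block system:
  [ Q   A^T ] [ x     ]   [-c ]
  [ A    0  ] [ lambda ] = [ b ]

Solving the linear system:
  x*      = (-1.2041, 2.898)
  lambda* = (-8.2449)
  f(x*)   = 28.7449

x* = (-1.2041, 2.898), lambda* = (-8.2449)


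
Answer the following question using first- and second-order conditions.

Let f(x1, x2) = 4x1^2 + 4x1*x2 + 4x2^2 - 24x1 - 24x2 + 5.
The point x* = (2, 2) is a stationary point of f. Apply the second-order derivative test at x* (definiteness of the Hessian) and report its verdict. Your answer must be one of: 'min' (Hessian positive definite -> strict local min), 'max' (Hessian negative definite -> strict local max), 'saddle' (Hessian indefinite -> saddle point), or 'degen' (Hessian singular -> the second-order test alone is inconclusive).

Compute the Hessian H = grad^2 f:
  H = [[8, 4], [4, 8]]
Verify stationarity: grad f(x*) = H x* + g = (0, 0).
Eigenvalues of H: 4, 12.
Both eigenvalues > 0, so H is positive definite -> x* is a strict local min.

min


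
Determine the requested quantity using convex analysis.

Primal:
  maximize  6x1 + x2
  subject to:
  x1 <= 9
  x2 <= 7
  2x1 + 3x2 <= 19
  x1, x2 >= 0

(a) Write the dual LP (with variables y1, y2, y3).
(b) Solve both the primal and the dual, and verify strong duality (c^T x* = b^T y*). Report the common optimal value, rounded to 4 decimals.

The standard primal-dual pair for 'max c^T x s.t. A x <= b, x >= 0' is:
  Dual:  min b^T y  s.t.  A^T y >= c,  y >= 0.

So the dual LP is:
  minimize  9y1 + 7y2 + 19y3
  subject to:
    y1 + 2y3 >= 6
    y2 + 3y3 >= 1
    y1, y2, y3 >= 0

Solving the primal: x* = (9, 0.3333).
  primal value c^T x* = 54.3333.
Solving the dual: y* = (5.3333, 0, 0.3333).
  dual value b^T y* = 54.3333.
Strong duality: c^T x* = b^T y*. Confirmed.

54.3333


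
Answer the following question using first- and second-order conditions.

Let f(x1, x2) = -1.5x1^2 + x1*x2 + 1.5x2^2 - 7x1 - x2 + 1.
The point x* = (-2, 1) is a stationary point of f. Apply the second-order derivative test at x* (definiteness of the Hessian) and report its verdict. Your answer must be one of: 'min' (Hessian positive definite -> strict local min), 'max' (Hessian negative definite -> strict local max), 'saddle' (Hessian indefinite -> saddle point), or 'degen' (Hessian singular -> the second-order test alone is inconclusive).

Compute the Hessian H = grad^2 f:
  H = [[-3, 1], [1, 3]]
Verify stationarity: grad f(x*) = H x* + g = (0, 0).
Eigenvalues of H: -3.1623, 3.1623.
Eigenvalues have mixed signs, so H is indefinite -> x* is a saddle point.

saddle


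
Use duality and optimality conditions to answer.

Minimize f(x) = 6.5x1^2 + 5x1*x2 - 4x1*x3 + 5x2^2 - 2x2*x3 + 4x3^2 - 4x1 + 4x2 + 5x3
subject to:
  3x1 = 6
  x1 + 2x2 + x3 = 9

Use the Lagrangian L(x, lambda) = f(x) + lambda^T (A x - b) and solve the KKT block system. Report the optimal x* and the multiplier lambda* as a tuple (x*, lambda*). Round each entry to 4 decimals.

Form the Lagrangian:
  L(x, lambda) = (1/2) x^T Q x + c^T x + lambda^T (A x - b)
Stationarity (grad_x L = 0): Q x + c + A^T lambda = 0.
Primal feasibility: A x = b.

This gives the KKT block system:
  [ Q   A^T ] [ x     ]   [-c ]
  [ A    0  ] [ lambda ] = [ b ]

Solving the linear system:
  x*      = (2, 2.12, 2.76)
  lambda* = (-2.24, -14.84)
  f(x*)   = 80.64

x* = (2, 2.12, 2.76), lambda* = (-2.24, -14.84)


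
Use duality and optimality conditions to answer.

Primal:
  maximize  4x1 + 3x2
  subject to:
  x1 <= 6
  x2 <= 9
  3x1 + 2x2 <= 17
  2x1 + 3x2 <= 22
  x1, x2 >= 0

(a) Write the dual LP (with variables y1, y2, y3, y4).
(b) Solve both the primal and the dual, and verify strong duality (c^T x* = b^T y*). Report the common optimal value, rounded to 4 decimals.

The standard primal-dual pair for 'max c^T x s.t. A x <= b, x >= 0' is:
  Dual:  min b^T y  s.t.  A^T y >= c,  y >= 0.

So the dual LP is:
  minimize  6y1 + 9y2 + 17y3 + 22y4
  subject to:
    y1 + 3y3 + 2y4 >= 4
    y2 + 2y3 + 3y4 >= 3
    y1, y2, y3, y4 >= 0

Solving the primal: x* = (1.4, 6.4).
  primal value c^T x* = 24.8.
Solving the dual: y* = (0, 0, 1.2, 0.2).
  dual value b^T y* = 24.8.
Strong duality: c^T x* = b^T y*. Confirmed.

24.8


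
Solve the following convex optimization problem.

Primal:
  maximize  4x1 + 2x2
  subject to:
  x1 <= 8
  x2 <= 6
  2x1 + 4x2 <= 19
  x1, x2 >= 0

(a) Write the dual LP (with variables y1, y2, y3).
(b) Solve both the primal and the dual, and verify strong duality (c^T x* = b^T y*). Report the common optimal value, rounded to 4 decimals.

The standard primal-dual pair for 'max c^T x s.t. A x <= b, x >= 0' is:
  Dual:  min b^T y  s.t.  A^T y >= c,  y >= 0.

So the dual LP is:
  minimize  8y1 + 6y2 + 19y3
  subject to:
    y1 + 2y3 >= 4
    y2 + 4y3 >= 2
    y1, y2, y3 >= 0

Solving the primal: x* = (8, 0.75).
  primal value c^T x* = 33.5.
Solving the dual: y* = (3, 0, 0.5).
  dual value b^T y* = 33.5.
Strong duality: c^T x* = b^T y*. Confirmed.

33.5


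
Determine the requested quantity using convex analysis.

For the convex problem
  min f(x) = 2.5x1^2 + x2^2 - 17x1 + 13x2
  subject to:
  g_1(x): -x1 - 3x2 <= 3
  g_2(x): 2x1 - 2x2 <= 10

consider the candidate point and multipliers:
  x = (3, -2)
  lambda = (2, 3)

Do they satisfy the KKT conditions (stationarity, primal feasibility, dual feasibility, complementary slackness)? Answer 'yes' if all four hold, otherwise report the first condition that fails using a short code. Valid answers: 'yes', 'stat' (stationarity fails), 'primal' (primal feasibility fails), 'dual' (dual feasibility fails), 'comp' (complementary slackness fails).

Gradient of f: grad f(x) = Q x + c = (-2, 9)
Constraint values g_i(x) = a_i^T x - b_i:
  g_1((3, -2)) = 0
  g_2((3, -2)) = 0
Stationarity residual: grad f(x) + sum_i lambda_i a_i = (2, -3)
  -> stationarity FAILS
Primal feasibility (all g_i <= 0): OK
Dual feasibility (all lambda_i >= 0): OK
Complementary slackness (lambda_i * g_i(x) = 0 for all i): OK

Verdict: the first failing condition is stationarity -> stat.

stat


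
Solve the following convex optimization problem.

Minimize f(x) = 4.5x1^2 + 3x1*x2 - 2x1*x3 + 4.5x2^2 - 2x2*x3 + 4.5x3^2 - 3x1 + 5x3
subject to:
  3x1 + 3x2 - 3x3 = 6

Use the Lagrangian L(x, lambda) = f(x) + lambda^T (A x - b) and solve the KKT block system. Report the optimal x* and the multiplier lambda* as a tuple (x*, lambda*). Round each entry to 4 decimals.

Form the Lagrangian:
  L(x, lambda) = (1/2) x^T Q x + c^T x + lambda^T (A x - b)
Stationarity (grad_x L = 0): Q x + c + A^T lambda = 0.
Primal feasibility: A x = b.

This gives the KKT block system:
  [ Q   A^T ] [ x     ]   [-c ]
  [ A    0  ] [ lambda ] = [ b ]

Solving the linear system:
  x*      = (0.7273, 0.2273, -1.0455)
  lambda* = (-2.1061)
  f(x*)   = 2.6136

x* = (0.7273, 0.2273, -1.0455), lambda* = (-2.1061)


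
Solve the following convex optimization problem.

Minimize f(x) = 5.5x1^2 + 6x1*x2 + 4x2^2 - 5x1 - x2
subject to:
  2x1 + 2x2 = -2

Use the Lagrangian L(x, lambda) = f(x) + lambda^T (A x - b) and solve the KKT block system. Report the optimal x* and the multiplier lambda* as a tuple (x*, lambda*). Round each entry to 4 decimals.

Form the Lagrangian:
  L(x, lambda) = (1/2) x^T Q x + c^T x + lambda^T (A x - b)
Stationarity (grad_x L = 0): Q x + c + A^T lambda = 0.
Primal feasibility: A x = b.

This gives the KKT block system:
  [ Q   A^T ] [ x     ]   [-c ]
  [ A    0  ] [ lambda ] = [ b ]

Solving the linear system:
  x*      = (0.2857, -1.2857)
  lambda* = (4.7857)
  f(x*)   = 4.7143

x* = (0.2857, -1.2857), lambda* = (4.7857)


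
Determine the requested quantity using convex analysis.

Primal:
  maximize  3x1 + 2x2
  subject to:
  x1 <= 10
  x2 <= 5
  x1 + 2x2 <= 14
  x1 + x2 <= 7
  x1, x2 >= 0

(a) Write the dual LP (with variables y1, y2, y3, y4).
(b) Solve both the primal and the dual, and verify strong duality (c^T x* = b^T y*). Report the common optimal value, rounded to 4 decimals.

The standard primal-dual pair for 'max c^T x s.t. A x <= b, x >= 0' is:
  Dual:  min b^T y  s.t.  A^T y >= c,  y >= 0.

So the dual LP is:
  minimize  10y1 + 5y2 + 14y3 + 7y4
  subject to:
    y1 + y3 + y4 >= 3
    y2 + 2y3 + y4 >= 2
    y1, y2, y3, y4 >= 0

Solving the primal: x* = (7, 0).
  primal value c^T x* = 21.
Solving the dual: y* = (0, 0, 0, 3).
  dual value b^T y* = 21.
Strong duality: c^T x* = b^T y*. Confirmed.

21


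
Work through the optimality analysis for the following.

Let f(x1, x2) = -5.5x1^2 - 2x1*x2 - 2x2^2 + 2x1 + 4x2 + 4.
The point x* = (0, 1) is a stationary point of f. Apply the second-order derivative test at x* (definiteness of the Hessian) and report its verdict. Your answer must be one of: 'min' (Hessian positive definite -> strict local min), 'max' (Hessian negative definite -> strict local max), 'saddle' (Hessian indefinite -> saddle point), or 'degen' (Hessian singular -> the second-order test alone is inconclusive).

Compute the Hessian H = grad^2 f:
  H = [[-11, -2], [-2, -4]]
Verify stationarity: grad f(x*) = H x* + g = (0, 0).
Eigenvalues of H: -11.5311, -3.4689.
Both eigenvalues < 0, so H is negative definite -> x* is a strict local max.

max


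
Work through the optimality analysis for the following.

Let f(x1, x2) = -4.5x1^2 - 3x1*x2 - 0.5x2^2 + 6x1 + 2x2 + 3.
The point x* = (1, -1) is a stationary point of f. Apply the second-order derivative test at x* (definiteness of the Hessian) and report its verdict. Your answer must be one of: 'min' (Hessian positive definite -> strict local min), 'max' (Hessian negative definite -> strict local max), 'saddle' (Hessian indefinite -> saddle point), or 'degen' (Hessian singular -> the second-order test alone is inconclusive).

Compute the Hessian H = grad^2 f:
  H = [[-9, -3], [-3, -1]]
Verify stationarity: grad f(x*) = H x* + g = (0, 0).
Eigenvalues of H: -10, 0.
H has a zero eigenvalue (singular; negative semidefinite but not definite), so H is neither positive definite, negative definite, nor indefinite. The second-order test alone is inconclusive -> degen.
(Indeed, f is constant along the null direction of H through x*, so x* is not a strict local extremum.)

degen


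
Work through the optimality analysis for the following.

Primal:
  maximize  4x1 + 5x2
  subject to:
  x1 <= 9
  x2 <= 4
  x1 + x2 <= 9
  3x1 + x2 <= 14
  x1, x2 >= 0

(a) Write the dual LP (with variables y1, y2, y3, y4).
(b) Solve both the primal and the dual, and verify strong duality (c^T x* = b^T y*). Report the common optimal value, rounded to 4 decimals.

The standard primal-dual pair for 'max c^T x s.t. A x <= b, x >= 0' is:
  Dual:  min b^T y  s.t.  A^T y >= c,  y >= 0.

So the dual LP is:
  minimize  9y1 + 4y2 + 9y3 + 14y4
  subject to:
    y1 + y3 + 3y4 >= 4
    y2 + y3 + y4 >= 5
    y1, y2, y3, y4 >= 0

Solving the primal: x* = (3.3333, 4).
  primal value c^T x* = 33.3333.
Solving the dual: y* = (0, 3.6667, 0, 1.3333).
  dual value b^T y* = 33.3333.
Strong duality: c^T x* = b^T y*. Confirmed.

33.3333


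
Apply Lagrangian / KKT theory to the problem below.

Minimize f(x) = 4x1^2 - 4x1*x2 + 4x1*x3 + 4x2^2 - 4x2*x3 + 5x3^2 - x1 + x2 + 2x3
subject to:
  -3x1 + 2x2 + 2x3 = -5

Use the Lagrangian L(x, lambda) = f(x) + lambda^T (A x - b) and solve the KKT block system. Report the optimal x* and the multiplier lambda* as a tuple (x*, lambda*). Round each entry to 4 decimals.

Form the Lagrangian:
  L(x, lambda) = (1/2) x^T Q x + c^T x + lambda^T (A x - b)
Stationarity (grad_x L = 0): Q x + c + A^T lambda = 0.
Primal feasibility: A x = b.

This gives the KKT block system:
  [ Q   A^T ] [ x     ]   [-c ]
  [ A    0  ] [ lambda ] = [ b ]

Solving the linear system:
  x*      = (0.7462, -0.4754, -0.9053)
  lambda* = (1.0833)
  f(x*)   = 1.1922

x* = (0.7462, -0.4754, -0.9053), lambda* = (1.0833)


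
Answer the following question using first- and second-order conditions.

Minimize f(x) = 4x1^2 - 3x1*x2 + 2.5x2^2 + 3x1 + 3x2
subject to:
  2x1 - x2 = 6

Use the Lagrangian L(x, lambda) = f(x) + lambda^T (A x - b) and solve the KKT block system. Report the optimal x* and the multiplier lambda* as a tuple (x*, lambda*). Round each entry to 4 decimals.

Form the Lagrangian:
  L(x, lambda) = (1/2) x^T Q x + c^T x + lambda^T (A x - b)
Stationarity (grad_x L = 0): Q x + c + A^T lambda = 0.
Primal feasibility: A x = b.

This gives the KKT block system:
  [ Q   A^T ] [ x     ]   [-c ]
  [ A    0  ] [ lambda ] = [ b ]

Solving the linear system:
  x*      = (2.0625, -1.875)
  lambda* = (-12.5625)
  f(x*)   = 37.9688

x* = (2.0625, -1.875), lambda* = (-12.5625)


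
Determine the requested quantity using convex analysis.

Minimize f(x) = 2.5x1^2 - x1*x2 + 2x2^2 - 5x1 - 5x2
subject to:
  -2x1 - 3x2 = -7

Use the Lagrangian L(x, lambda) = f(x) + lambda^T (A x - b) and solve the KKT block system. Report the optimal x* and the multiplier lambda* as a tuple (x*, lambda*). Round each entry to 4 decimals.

Form the Lagrangian:
  L(x, lambda) = (1/2) x^T Q x + c^T x + lambda^T (A x - b)
Stationarity (grad_x L = 0): Q x + c + A^T lambda = 0.
Primal feasibility: A x = b.

This gives the KKT block system:
  [ Q   A^T ] [ x     ]   [-c ]
  [ A    0  ] [ lambda ] = [ b ]

Solving the linear system:
  x*      = (1.2603, 1.4932)
  lambda* = (-0.0959)
  f(x*)   = -7.2192

x* = (1.2603, 1.4932), lambda* = (-0.0959)


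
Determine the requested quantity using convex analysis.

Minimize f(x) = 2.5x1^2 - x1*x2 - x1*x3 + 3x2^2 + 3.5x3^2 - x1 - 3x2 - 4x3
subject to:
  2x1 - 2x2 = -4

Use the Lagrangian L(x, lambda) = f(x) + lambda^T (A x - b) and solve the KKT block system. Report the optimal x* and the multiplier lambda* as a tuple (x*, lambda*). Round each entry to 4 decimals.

Form the Lagrangian:
  L(x, lambda) = (1/2) x^T Q x + c^T x + lambda^T (A x - b)
Stationarity (grad_x L = 0): Q x + c + A^T lambda = 0.
Primal feasibility: A x = b.

This gives the KKT block system:
  [ Q   A^T ] [ x     ]   [-c ]
  [ A    0  ] [ lambda ] = [ b ]

Solving the linear system:
  x*      = (-0.6129, 1.3871, 0.4839)
  lambda* = (2.9677)
  f(x*)   = 3.1935

x* = (-0.6129, 1.3871, 0.4839), lambda* = (2.9677)


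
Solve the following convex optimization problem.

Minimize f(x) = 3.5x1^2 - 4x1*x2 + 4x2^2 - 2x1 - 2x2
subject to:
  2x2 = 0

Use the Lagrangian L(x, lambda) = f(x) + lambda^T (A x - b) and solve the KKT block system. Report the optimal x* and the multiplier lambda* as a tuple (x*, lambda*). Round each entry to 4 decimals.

Form the Lagrangian:
  L(x, lambda) = (1/2) x^T Q x + c^T x + lambda^T (A x - b)
Stationarity (grad_x L = 0): Q x + c + A^T lambda = 0.
Primal feasibility: A x = b.

This gives the KKT block system:
  [ Q   A^T ] [ x     ]   [-c ]
  [ A    0  ] [ lambda ] = [ b ]

Solving the linear system:
  x*      = (0.2857, 0)
  lambda* = (1.5714)
  f(x*)   = -0.2857

x* = (0.2857, 0), lambda* = (1.5714)


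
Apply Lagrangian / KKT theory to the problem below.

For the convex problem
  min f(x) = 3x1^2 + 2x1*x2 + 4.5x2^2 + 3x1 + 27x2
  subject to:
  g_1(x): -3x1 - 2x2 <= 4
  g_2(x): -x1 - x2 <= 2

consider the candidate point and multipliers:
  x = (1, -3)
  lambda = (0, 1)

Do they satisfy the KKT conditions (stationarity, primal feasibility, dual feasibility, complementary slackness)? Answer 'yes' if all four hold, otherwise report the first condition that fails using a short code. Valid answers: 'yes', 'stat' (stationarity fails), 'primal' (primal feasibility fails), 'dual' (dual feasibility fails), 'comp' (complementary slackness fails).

Gradient of f: grad f(x) = Q x + c = (3, 2)
Constraint values g_i(x) = a_i^T x - b_i:
  g_1((1, -3)) = -1
  g_2((1, -3)) = 0
Stationarity residual: grad f(x) + sum_i lambda_i a_i = (2, 1)
  -> stationarity FAILS
Primal feasibility (all g_i <= 0): OK
Dual feasibility (all lambda_i >= 0): OK
Complementary slackness (lambda_i * g_i(x) = 0 for all i): OK

Verdict: the first failing condition is stationarity -> stat.

stat


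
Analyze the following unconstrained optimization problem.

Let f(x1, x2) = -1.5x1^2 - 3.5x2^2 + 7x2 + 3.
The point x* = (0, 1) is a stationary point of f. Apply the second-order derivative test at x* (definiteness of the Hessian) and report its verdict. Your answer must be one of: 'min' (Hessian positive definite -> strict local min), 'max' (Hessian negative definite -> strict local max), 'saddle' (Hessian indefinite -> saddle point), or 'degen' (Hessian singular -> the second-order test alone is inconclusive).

Compute the Hessian H = grad^2 f:
  H = [[-3, 0], [0, -7]]
Verify stationarity: grad f(x*) = H x* + g = (0, 0).
Eigenvalues of H: -7, -3.
Both eigenvalues < 0, so H is negative definite -> x* is a strict local max.

max


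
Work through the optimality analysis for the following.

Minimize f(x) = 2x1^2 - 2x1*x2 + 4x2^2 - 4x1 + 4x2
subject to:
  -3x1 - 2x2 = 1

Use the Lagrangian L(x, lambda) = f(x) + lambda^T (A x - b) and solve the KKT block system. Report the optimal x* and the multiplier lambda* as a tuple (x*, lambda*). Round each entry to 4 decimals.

Form the Lagrangian:
  L(x, lambda) = (1/2) x^T Q x + c^T x + lambda^T (A x - b)
Stationarity (grad_x L = 0): Q x + c + A^T lambda = 0.
Primal feasibility: A x = b.

This gives the KKT block system:
  [ Q   A^T ] [ x     ]   [-c ]
  [ A    0  ] [ lambda ] = [ b ]

Solving the linear system:
  x*      = (0.1071, -0.6607)
  lambda* = (-0.75)
  f(x*)   = -1.1607

x* = (0.1071, -0.6607), lambda* = (-0.75)


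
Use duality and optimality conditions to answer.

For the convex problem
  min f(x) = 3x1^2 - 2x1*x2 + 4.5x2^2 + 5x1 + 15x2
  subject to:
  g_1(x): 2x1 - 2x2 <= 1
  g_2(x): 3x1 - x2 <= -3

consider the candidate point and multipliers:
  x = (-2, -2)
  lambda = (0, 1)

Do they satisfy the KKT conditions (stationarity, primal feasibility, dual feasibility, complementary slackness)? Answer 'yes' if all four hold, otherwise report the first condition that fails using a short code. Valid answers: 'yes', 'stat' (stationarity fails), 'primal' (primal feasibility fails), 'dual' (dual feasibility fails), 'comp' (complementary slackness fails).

Gradient of f: grad f(x) = Q x + c = (-3, 1)
Constraint values g_i(x) = a_i^T x - b_i:
  g_1((-2, -2)) = -1
  g_2((-2, -2)) = -1
Stationarity residual: grad f(x) + sum_i lambda_i a_i = (0, 0)
  -> stationarity OK
Primal feasibility (all g_i <= 0): OK
Dual feasibility (all lambda_i >= 0): OK
Complementary slackness (lambda_i * g_i(x) = 0 for all i): FAILS

Verdict: the first failing condition is complementary_slackness -> comp.

comp


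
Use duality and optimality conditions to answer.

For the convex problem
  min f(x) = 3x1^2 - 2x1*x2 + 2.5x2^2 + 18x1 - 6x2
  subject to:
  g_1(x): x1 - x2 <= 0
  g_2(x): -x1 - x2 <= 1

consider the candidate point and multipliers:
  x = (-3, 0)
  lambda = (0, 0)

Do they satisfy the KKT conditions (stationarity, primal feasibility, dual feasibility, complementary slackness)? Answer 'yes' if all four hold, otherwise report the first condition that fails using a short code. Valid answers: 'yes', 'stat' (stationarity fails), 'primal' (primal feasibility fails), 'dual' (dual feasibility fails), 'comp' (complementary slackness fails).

Gradient of f: grad f(x) = Q x + c = (0, 0)
Constraint values g_i(x) = a_i^T x - b_i:
  g_1((-3, 0)) = -3
  g_2((-3, 0)) = 2
Stationarity residual: grad f(x) + sum_i lambda_i a_i = (0, 0)
  -> stationarity OK
Primal feasibility (all g_i <= 0): FAILS
Dual feasibility (all lambda_i >= 0): OK
Complementary slackness (lambda_i * g_i(x) = 0 for all i): OK

Verdict: the first failing condition is primal_feasibility -> primal.

primal


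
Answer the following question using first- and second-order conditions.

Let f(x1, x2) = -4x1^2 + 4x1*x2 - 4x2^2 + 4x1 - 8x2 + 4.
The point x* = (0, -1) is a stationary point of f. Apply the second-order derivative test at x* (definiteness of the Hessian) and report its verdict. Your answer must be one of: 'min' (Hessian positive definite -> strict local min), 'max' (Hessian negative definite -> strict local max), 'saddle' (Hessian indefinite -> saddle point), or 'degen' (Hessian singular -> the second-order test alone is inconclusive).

Compute the Hessian H = grad^2 f:
  H = [[-8, 4], [4, -8]]
Verify stationarity: grad f(x*) = H x* + g = (0, 0).
Eigenvalues of H: -12, -4.
Both eigenvalues < 0, so H is negative definite -> x* is a strict local max.

max


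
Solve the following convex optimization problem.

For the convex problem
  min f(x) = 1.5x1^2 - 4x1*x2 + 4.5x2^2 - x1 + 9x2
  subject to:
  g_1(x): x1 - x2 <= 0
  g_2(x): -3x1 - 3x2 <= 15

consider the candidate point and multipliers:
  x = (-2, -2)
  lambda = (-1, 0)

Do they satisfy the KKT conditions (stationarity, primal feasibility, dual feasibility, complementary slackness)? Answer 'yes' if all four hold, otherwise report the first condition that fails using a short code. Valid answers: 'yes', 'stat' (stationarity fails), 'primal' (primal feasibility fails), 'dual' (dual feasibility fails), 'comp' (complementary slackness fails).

Gradient of f: grad f(x) = Q x + c = (1, -1)
Constraint values g_i(x) = a_i^T x - b_i:
  g_1((-2, -2)) = 0
  g_2((-2, -2)) = -3
Stationarity residual: grad f(x) + sum_i lambda_i a_i = (0, 0)
  -> stationarity OK
Primal feasibility (all g_i <= 0): OK
Dual feasibility (all lambda_i >= 0): FAILS
Complementary slackness (lambda_i * g_i(x) = 0 for all i): OK

Verdict: the first failing condition is dual_feasibility -> dual.

dual


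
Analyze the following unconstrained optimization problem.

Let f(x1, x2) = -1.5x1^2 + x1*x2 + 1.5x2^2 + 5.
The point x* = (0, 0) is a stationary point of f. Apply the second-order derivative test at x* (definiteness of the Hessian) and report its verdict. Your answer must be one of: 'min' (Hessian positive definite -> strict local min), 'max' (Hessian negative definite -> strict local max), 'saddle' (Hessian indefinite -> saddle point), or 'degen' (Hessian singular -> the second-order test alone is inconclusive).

Compute the Hessian H = grad^2 f:
  H = [[-3, 1], [1, 3]]
Verify stationarity: grad f(x*) = H x* + g = (0, 0).
Eigenvalues of H: -3.1623, 3.1623.
Eigenvalues have mixed signs, so H is indefinite -> x* is a saddle point.

saddle


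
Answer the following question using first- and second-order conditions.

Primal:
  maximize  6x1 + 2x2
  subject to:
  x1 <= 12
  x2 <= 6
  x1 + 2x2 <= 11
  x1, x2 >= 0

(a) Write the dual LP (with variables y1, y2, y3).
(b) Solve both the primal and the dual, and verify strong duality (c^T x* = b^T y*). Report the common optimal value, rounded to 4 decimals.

The standard primal-dual pair for 'max c^T x s.t. A x <= b, x >= 0' is:
  Dual:  min b^T y  s.t.  A^T y >= c,  y >= 0.

So the dual LP is:
  minimize  12y1 + 6y2 + 11y3
  subject to:
    y1 + y3 >= 6
    y2 + 2y3 >= 2
    y1, y2, y3 >= 0

Solving the primal: x* = (11, 0).
  primal value c^T x* = 66.
Solving the dual: y* = (0, 0, 6).
  dual value b^T y* = 66.
Strong duality: c^T x* = b^T y*. Confirmed.

66


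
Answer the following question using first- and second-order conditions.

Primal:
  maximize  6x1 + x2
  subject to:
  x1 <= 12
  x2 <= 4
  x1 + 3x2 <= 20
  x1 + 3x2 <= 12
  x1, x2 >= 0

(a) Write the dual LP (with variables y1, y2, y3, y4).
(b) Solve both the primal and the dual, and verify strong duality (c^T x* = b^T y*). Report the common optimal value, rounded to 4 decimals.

The standard primal-dual pair for 'max c^T x s.t. A x <= b, x >= 0' is:
  Dual:  min b^T y  s.t.  A^T y >= c,  y >= 0.

So the dual LP is:
  minimize  12y1 + 4y2 + 20y3 + 12y4
  subject to:
    y1 + y3 + y4 >= 6
    y2 + 3y3 + 3y4 >= 1
    y1, y2, y3, y4 >= 0

Solving the primal: x* = (12, 0).
  primal value c^T x* = 72.
Solving the dual: y* = (5.6667, 0, 0, 0.3333).
  dual value b^T y* = 72.
Strong duality: c^T x* = b^T y*. Confirmed.

72


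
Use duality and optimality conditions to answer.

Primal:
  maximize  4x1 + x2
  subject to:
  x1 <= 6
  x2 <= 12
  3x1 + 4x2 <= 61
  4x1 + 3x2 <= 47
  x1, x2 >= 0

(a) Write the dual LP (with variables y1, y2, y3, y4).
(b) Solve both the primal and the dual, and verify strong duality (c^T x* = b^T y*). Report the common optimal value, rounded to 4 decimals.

The standard primal-dual pair for 'max c^T x s.t. A x <= b, x >= 0' is:
  Dual:  min b^T y  s.t.  A^T y >= c,  y >= 0.

So the dual LP is:
  minimize  6y1 + 12y2 + 61y3 + 47y4
  subject to:
    y1 + 3y3 + 4y4 >= 4
    y2 + 4y3 + 3y4 >= 1
    y1, y2, y3, y4 >= 0

Solving the primal: x* = (6, 7.6667).
  primal value c^T x* = 31.6667.
Solving the dual: y* = (2.6667, 0, 0, 0.3333).
  dual value b^T y* = 31.6667.
Strong duality: c^T x* = b^T y*. Confirmed.

31.6667


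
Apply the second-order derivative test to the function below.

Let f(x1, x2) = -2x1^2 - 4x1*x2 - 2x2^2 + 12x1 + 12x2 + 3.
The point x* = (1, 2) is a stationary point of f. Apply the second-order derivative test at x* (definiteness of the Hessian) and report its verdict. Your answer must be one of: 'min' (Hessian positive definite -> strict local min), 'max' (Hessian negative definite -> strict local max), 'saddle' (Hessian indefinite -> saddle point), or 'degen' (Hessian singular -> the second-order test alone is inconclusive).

Compute the Hessian H = grad^2 f:
  H = [[-4, -4], [-4, -4]]
Verify stationarity: grad f(x*) = H x* + g = (0, 0).
Eigenvalues of H: -8, 0.
H has a zero eigenvalue (singular; negative semidefinite but not definite), so H is neither positive definite, negative definite, nor indefinite. The second-order test alone is inconclusive -> degen.
(Indeed, f is constant along the null direction of H through x*, so x* is not a strict local extremum.)

degen
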